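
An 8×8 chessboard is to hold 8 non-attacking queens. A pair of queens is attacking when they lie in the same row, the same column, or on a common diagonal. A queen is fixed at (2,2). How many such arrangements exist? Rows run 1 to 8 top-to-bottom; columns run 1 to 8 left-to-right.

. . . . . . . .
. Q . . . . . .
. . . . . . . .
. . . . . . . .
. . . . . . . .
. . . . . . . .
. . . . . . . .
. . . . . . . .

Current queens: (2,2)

16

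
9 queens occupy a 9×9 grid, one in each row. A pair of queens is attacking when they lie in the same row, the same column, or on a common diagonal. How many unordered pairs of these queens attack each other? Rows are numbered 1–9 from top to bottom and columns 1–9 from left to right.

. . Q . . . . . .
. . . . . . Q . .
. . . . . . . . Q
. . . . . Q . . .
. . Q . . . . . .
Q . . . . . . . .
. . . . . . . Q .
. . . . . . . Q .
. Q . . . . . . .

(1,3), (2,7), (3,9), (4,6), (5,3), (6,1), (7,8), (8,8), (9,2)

3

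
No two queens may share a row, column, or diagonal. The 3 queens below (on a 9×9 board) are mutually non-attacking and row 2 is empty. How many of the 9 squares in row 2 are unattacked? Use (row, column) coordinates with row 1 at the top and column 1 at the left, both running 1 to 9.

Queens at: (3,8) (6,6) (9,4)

(3,8) attacks row 2 at column 8 and diagonals 7, 9.
(6,6) attacks row 2 at column 6 and diagonals 2.
(9,4) attacks row 2 at column 4.
Attacked columns: {2, 4, 6, 7, 8, 9}. Safe: {1, 3, 5}.

3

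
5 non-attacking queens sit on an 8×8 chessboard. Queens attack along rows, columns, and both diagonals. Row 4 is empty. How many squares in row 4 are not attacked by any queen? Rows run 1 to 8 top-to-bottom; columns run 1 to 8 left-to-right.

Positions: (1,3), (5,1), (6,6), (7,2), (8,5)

1

(1,3) attacks row 4 at column 3 and diagonals 6.
(5,1) attacks row 4 at column 1 and diagonals 2.
(6,6) attacks row 4 at column 6 and diagonals 4, 8.
(7,2) attacks row 4 at column 2 and diagonals 5.
(8,5) attacks row 4 at column 5 and diagonals 1.
Attacked columns: {1, 2, 3, 4, 5, 6, 8}. Safe: {7}.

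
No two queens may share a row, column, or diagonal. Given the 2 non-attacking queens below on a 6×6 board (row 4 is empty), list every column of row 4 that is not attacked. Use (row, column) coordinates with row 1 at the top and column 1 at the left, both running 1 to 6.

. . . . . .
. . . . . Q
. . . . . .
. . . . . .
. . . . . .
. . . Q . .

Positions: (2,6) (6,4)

(2,6) attacks row 4 at column 6 and diagonals 4.
(6,4) attacks row 4 at column 4 and diagonals 2, 6.
Attacked columns: {2, 4, 6}. Safe: {1, 3, 5}.

columns 1, 3, 5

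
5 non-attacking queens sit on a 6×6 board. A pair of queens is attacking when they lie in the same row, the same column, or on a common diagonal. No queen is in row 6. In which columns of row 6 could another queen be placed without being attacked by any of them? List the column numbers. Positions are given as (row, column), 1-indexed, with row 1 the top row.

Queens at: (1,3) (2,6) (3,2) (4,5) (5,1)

(1,3) attacks row 6 at column 3.
(2,6) attacks row 6 at column 6 and diagonals 2.
(3,2) attacks row 6 at column 2 and diagonals 5.
(4,5) attacks row 6 at column 5 and diagonals 3.
(5,1) attacks row 6 at column 1 and diagonals 2.
Attacked columns: {1, 2, 3, 5, 6}. Safe: {4}.

columns 4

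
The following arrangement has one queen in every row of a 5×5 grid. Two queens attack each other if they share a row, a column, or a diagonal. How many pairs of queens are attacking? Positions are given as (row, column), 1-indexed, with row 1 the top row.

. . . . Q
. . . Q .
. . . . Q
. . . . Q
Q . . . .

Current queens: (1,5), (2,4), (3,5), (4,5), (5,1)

7

Same column: (1,5)–(3,5) (column 5); (1,5)–(4,5) (column 5); (3,5)–(4,5) (column 5).
Same diagonal: (1,5)–(2,4) (|1−2| = |5−4| = 1); (1,5)–(5,1) (|1−5| = |5−1| = 4); (2,4)–(3,5) (|2−3| = |4−5| = 1); (2,4)–(5,1) (|2−5| = |4−1| = 3).
Total attacking pairs: 7.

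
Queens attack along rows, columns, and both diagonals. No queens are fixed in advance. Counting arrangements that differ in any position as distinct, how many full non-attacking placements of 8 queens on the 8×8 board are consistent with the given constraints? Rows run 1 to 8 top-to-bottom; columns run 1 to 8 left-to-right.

92

Branch on row 1: col 1 → 4; col 2 → 8; col 3 → 16; col 4 → 18; col 5 → 18; col 6 → 16; col 7 → 8; col 8 → 4.
Sum: 4 + 8 + 16 + 18 + 18 + 16 + 8 + 4 = 92.
(This is the classic 8-queens count.)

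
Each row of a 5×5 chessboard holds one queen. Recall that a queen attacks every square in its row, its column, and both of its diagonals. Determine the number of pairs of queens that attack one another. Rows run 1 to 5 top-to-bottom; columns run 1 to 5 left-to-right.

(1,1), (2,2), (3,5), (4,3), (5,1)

2

Same column: (1,1)–(5,1) (column 1).
Same diagonal: (1,1)–(2,2) (|1−2| = |1−2| = 1).
Total attacking pairs: 2.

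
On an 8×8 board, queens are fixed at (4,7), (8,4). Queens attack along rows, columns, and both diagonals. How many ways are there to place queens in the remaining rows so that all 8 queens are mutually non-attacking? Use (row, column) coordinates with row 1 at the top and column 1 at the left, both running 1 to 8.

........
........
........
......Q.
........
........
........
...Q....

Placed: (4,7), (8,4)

Branch on row 1: col 1 → 0; col 2 → 0; col 3 → 1; col 5 → 1; col 6 → 1; col 8 → 0.
Sum: 0 + 0 + 1 + 1 + 1 + 0 = 3.

3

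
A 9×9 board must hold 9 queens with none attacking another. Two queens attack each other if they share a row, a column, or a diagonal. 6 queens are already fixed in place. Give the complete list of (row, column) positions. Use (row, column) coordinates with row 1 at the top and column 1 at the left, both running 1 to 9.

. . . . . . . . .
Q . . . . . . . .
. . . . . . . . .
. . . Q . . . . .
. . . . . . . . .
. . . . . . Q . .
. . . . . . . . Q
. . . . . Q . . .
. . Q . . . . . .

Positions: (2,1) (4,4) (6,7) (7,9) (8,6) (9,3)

(1,5) (2,1) (3,8) (4,4) (5,2) (6,7) (7,9) (8,6) (9,3)

Row 1: attacked by (2,1)→{1,2}; (4,4)→{1,4,7}; (6,7)→{2,7}; (7,9)→{3,9}; (8,6)→{6}; (9,3)→{3}. Safe: 5, 8. Place at column 5.
Row 3: attacked by (1,5)→{3,5,7}; (2,1)→{1,2}; (4,4)→{3,4,5}; (6,7)→{4,7}; (7,9)→{5,9}; (8,6)→{1,6}; (9,3)→{3,9}. Safe: 8. Place at column 8.
Row 5: attacked by (1,5)→{1,5,9}; (2,1)→{1,4}; (3,8)→{6,8}; (4,4)→{3,4,5}; (6,7)→{6,7,8}; (7,9)→{7,9}; (8,6)→{3,6,9}; (9,3)→{3,7}. Safe: 2. Place at column 2.
Columns [5, 1, 8, 4, 2, 7, 9, 6, 3], r−c [-4, 1, -5, 0, 3, -1, -2, 2, 6], r+c [6, 3, 11, 8, 7, 13, 16, 14, 12] are all distinct, so no two queens attack.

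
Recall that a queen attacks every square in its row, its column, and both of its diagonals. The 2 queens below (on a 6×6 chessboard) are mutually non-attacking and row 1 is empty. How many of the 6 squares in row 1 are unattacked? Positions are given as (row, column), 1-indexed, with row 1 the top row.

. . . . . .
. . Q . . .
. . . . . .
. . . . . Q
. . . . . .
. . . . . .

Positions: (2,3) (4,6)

2

(2,3) attacks row 1 at column 3 and diagonals 2, 4.
(4,6) attacks row 1 at column 6 and diagonals 3.
Attacked columns: {2, 3, 4, 6}. Safe: {1, 5}.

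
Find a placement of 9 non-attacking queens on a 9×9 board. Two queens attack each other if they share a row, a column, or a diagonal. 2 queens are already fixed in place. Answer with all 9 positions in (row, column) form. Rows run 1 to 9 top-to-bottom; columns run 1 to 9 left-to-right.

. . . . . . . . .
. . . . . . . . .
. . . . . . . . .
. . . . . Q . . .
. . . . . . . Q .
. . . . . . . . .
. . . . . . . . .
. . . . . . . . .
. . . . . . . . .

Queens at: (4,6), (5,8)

(1,5) (2,9) (3,2) (4,6) (5,8) (6,3) (7,1) (8,4) (9,7)

Row 1: attacked by (4,6)→{3,6,9}; (5,8)→{4,8}. Safe: 1, 2, 5, 7. Place at column 5.
Row 2: attacked by (1,5)→{4,5,6}; (4,6)→{4,6,8}; (5,8)→{5,8}. Safe: 1, 2, 3, 7, 9. Place at column 9.
Row 3: attacked by (1,5)→{3,5,7}; (2,9)→{8,9}; (4,6)→{5,6,7}; (5,8)→{6,8}. Safe: 1, 2, 4. Place at column 2.
Row 6: attacked by (1,5)→{5}; (2,9)→{5,9}; (3,2)→{2,5}; (4,6)→{4,6,8}; (5,8)→{7,8,9}. Safe: 1, 3. Place at column 3.
Row 7: attacked by (1,5)→{5}; (2,9)→{4,9}; (3,2)→{2,6}; (4,6)→{3,6,9}; (5,8)→{6,8}; (6,3)→{2,3,4}. Safe: 1, 7. Place at column 1.
Row 8: attacked by (1,5)→{5}; (2,9)→{3,9}; (3,2)→{2,7}; (4,6)→{2,6}; (5,8)→{5,8}; (6,3)→{1,3,5}; (7,1)→{1,2}. Safe: 4. Place at column 4.
Row 9: attacked by (1,5)→{5}; (2,9)→{2,9}; (3,2)→{2,8}; (4,6)→{1,6}; (5,8)→{4,8}; (6,3)→{3,6}; (7,1)→{1,3}; (8,4)→{3,4,5}. Safe: 7. Place at column 7.
Columns [5, 9, 2, 6, 8, 3, 1, 4, 7], r−c [-4, -7, 1, -2, -3, 3, 6, 4, 2], r+c [6, 11, 5, 10, 13, 9, 8, 12, 16] are all distinct, so no two queens attack.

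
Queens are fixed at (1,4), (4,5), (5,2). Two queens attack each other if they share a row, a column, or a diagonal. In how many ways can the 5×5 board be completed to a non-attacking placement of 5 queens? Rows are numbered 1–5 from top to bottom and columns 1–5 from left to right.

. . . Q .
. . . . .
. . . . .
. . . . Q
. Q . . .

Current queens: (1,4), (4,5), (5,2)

Branch on row 2: col 1 → 1.
Sum: 1 = 1.

1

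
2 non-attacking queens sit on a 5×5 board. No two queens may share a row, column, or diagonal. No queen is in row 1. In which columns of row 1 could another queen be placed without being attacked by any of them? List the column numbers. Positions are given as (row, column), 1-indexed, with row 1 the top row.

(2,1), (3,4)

columns 3, 5

(2,1) attacks row 1 at column 1 and diagonals 2.
(3,4) attacks row 1 at column 4 and diagonals 2.
Attacked columns: {1, 2, 4}. Safe: {3, 5}.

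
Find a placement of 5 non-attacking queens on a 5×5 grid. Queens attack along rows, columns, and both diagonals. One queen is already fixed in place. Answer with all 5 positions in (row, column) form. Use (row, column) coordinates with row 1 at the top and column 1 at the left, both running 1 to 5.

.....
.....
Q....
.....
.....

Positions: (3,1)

Row 1: attacked by (3,1)→{1,3}. Safe: 2, 4, 5. Place at column 5.
Row 2: attacked by (1,5)→{4,5}; (3,1)→{1,2}. Safe: 3. Place at column 3.
Row 4: attacked by (1,5)→{2,5}; (2,3)→{1,3,5}; (3,1)→{1,2}. Safe: 4. Place at column 4.
Row 5: attacked by (1,5)→{1,5}; (2,3)→{3}; (3,1)→{1,3}; (4,4)→{3,4,5}. Safe: 2. Place at column 2.
Columns [5, 3, 1, 4, 2], r−c [-4, -1, 2, 0, 3], r+c [6, 5, 4, 8, 7] are all distinct, so no two queens attack.

(1,5) (2,3) (3,1) (4,4) (5,2)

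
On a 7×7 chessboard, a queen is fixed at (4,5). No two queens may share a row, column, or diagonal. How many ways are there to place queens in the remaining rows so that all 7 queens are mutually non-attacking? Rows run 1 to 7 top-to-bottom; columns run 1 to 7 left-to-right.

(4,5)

Branch on row 1: col 1 → 0; col 3 → 1; col 4 → 1; col 6 → 1; col 7 → 1.
Sum: 0 + 1 + 1 + 1 + 1 = 4.

4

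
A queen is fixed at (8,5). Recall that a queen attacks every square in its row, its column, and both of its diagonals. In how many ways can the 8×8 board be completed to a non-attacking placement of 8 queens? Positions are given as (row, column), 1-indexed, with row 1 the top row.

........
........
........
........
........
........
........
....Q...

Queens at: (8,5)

Branch on row 1: col 1 → 1; col 2 → 3; col 3 → 4; col 4 → 3; col 6 → 3; col 7 → 3; col 8 → 1.
Sum: 1 + 3 + 4 + 3 + 3 + 3 + 1 = 18.

18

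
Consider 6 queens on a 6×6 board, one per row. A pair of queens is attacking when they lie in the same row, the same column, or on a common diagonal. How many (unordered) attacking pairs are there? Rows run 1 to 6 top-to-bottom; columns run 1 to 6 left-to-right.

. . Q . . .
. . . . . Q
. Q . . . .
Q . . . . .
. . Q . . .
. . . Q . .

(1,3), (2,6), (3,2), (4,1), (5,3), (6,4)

Same column: (1,3)–(5,3) (column 3).
Same diagonal: (2,6)–(5,3) (|2−5| = |6−3| = 3); (3,2)–(4,1) (|3−4| = |2−1| = 1); (5,3)–(6,4) (|5−6| = |3−4| = 1).
Total attacking pairs: 4.

4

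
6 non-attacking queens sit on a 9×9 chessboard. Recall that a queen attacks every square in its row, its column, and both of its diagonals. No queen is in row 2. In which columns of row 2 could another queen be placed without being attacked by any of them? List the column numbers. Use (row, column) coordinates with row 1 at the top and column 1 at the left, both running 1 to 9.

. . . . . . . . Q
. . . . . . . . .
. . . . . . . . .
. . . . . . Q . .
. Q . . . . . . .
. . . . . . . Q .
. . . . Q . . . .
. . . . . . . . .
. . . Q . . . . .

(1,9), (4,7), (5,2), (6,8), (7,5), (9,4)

columns 1, 3, 6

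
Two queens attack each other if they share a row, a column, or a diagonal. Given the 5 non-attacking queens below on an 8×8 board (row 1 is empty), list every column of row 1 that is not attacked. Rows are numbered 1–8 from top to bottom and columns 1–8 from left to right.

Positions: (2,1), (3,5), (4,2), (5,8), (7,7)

columns 6

(2,1) attacks row 1 at column 1 and diagonals 2.
(3,5) attacks row 1 at column 5 and diagonals 3, 7.
(4,2) attacks row 1 at column 2 and diagonals 5.
(5,8) attacks row 1 at column 8 and diagonals 4.
(7,7) attacks row 1 at column 7 and diagonals 1.
Attacked columns: {1, 2, 3, 4, 5, 7, 8}. Safe: {6}.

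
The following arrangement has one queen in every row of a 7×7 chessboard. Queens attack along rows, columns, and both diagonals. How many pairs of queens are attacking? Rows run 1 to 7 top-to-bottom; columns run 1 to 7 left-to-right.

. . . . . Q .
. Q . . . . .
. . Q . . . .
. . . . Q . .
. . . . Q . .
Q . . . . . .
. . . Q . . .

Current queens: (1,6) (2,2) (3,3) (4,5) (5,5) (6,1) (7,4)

5

Same column: (4,5)–(5,5) (column 5).
Same diagonal: (1,6)–(6,1) (|1−6| = |6−1| = 5); (2,2)–(3,3) (|2−3| = |2−3| = 1); (2,2)–(5,5) (|2−5| = |2−5| = 3); (3,3)–(5,5) (|3−5| = |3−5| = 2).
Total attacking pairs: 5.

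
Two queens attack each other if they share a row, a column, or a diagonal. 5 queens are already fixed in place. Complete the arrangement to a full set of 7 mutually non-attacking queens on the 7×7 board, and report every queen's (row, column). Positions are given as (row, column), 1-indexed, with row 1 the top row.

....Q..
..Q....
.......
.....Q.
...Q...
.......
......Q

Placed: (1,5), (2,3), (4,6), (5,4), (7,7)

(1,5) (2,3) (3,1) (4,6) (5,4) (6,2) (7,7)

Row 3: attacked by (1,5)→{3,5,7}; (2,3)→{2,3,4}; (4,6)→{5,6,7}; (5,4)→{2,4,6}; (7,7)→{3,7}. Safe: 1. Place at column 1.
Row 6: attacked by (1,5)→{5}; (2,3)→{3,7}; (3,1)→{1,4}; (4,6)→{4,6}; (5,4)→{3,4,5}; (7,7)→{6,7}. Safe: 2. Place at column 2.
Columns [5, 3, 1, 6, 4, 2, 7], r−c [-4, -1, 2, -2, 1, 4, 0], r+c [6, 5, 4, 10, 9, 8, 14] are all distinct, so no two queens attack.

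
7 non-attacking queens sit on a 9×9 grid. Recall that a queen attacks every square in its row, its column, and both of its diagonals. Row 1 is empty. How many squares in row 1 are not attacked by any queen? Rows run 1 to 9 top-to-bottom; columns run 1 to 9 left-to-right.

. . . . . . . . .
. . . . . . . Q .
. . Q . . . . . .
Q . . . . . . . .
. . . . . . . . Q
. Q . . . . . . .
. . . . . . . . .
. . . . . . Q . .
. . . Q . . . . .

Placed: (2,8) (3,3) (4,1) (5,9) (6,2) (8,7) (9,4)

(2,8) attacks row 1 at column 8 and diagonals 7, 9.
(3,3) attacks row 1 at column 3 and diagonals 1, 5.
(4,1) attacks row 1 at column 1 and diagonals 4.
(5,9) attacks row 1 at column 9 and diagonals 5.
(6,2) attacks row 1 at column 2 and diagonals 7.
(8,7) attacks row 1 at column 7.
(9,4) attacks row 1 at column 4.
Attacked columns: {1, 2, 3, 4, 5, 7, 8, 9}. Safe: {6}.

1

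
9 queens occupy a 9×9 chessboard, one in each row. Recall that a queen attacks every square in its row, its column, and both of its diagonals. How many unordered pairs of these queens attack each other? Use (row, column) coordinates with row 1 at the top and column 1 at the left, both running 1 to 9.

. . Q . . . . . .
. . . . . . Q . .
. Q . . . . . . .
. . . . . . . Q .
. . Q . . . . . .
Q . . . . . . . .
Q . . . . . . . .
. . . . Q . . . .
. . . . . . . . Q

3

Same column: (1,3)–(5,3) (column 3); (6,1)–(7,1) (column 1).
Same diagonal: (5,3)–(7,1) (|5−7| = |3−1| = 2).
Total attacking pairs: 3.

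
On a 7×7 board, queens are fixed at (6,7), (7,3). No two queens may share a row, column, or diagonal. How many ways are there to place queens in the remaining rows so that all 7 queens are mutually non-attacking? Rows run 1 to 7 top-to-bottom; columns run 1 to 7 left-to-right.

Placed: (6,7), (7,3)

Branch on row 1: col 1 → 0; col 4 → 0; col 5 → 1; col 6 → 1.
Sum: 0 + 0 + 1 + 1 = 2.

2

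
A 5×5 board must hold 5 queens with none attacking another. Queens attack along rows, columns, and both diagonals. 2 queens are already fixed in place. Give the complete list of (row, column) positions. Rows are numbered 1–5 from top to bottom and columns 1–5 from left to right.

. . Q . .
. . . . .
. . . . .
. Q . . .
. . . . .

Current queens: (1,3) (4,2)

(1,3) (2,1) (3,4) (4,2) (5,5)

Row 2: attacked by (1,3)→{2,3,4}; (4,2)→{2,4}. Safe: 1, 5. Place at column 1.
Row 3: attacked by (1,3)→{1,3,5}; (2,1)→{1,2}; (4,2)→{1,2,3}. Safe: 4. Place at column 4.
Row 5: attacked by (1,3)→{3}; (2,1)→{1,4}; (3,4)→{2,4}; (4,2)→{1,2,3}. Safe: 5. Place at column 5.
Columns [3, 1, 4, 2, 5], r−c [-2, 1, -1, 2, 0], r+c [4, 3, 7, 6, 10] are all distinct, so no two queens attack.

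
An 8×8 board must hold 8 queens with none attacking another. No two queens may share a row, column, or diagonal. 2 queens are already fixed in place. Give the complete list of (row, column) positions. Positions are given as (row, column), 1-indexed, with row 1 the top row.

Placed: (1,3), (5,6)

(1,3) (2,5) (3,2) (4,8) (5,6) (6,4) (7,7) (8,1)

Row 2: attacked by (1,3)→{2,3,4}; (5,6)→{3,6}. Safe: 1, 5, 7, 8. Place at column 5.
Row 3: attacked by (1,3)→{1,3,5}; (2,5)→{4,5,6}; (5,6)→{4,6,8}. Safe: 2, 7. Place at column 2.
Row 4: attacked by (1,3)→{3,6}; (2,5)→{3,5,7}; (3,2)→{1,2,3}; (5,6)→{5,6,7}. Safe: 4, 8. Place at column 8.
Row 6: attacked by (1,3)→{3,8}; (2,5)→{1,5}; (3,2)→{2,5}; (4,8)→{6,8}; (5,6)→{5,6,7}. Safe: 4. Place at column 4.
Row 7: attacked by (1,3)→{3}; (2,5)→{5}; (3,2)→{2,6}; (4,8)→{5,8}; (5,6)→{4,6,8}; (6,4)→{3,4,5}. Safe: 1, 7. Place at column 7.
Row 8: attacked by (1,3)→{3}; (2,5)→{5}; (3,2)→{2,7}; (4,8)→{4,8}; (5,6)→{3,6}; (6,4)→{2,4,6}; (7,7)→{6,7,8}. Safe: 1. Place at column 1.
Columns [3, 5, 2, 8, 6, 4, 7, 1], r−c [-2, -3, 1, -4, -1, 2, 0, 7], r+c [4, 7, 5, 12, 11, 10, 14, 9] are all distinct, so no two queens attack.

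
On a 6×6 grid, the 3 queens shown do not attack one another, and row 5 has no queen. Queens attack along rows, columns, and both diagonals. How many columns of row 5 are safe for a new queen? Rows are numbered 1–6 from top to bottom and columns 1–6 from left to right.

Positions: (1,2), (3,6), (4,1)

2

(1,2) attacks row 5 at column 2 and diagonals 6.
(3,6) attacks row 5 at column 6 and diagonals 4.
(4,1) attacks row 5 at column 1 and diagonals 2.
Attacked columns: {1, 2, 4, 6}. Safe: {3, 5}.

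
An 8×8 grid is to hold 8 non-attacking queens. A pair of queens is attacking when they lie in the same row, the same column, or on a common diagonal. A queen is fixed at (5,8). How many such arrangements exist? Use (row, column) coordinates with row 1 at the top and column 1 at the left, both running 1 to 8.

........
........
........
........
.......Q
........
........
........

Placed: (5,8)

18

Branch on row 1: col 1 → 1; col 2 → 1; col 3 → 4; col 5 → 5; col 6 → 4; col 7 → 3.
Sum: 1 + 1 + 4 + 5 + 4 + 3 = 18.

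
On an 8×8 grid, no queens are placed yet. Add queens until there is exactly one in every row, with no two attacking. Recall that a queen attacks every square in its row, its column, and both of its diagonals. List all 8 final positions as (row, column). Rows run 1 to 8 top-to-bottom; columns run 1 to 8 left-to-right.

Row 1: Safe: 1, 2, 3, 4, 5, 6, 7, 8. Place at column 8.
Row 2: attacked by (1,8)→{7,8}. Safe: 1, 2, 3, 4, 5, 6. Place at column 4.
Row 3: attacked by (1,8)→{6,8}; (2,4)→{3,4,5}. Safe: 1, 2, 7. Place at column 1.
Row 4: attacked by (1,8)→{5,8}; (2,4)→{2,4,6}; (3,1)→{1,2}. Safe: 3, 7. Place at column 3.
Row 5: attacked by (1,8)→{4,8}; (2,4)→{1,4,7}; (3,1)→{1,3}; (4,3)→{2,3,4}. Safe: 5, 6. Place at column 6.
Row 6: attacked by (1,8)→{3,8}; (2,4)→{4,8}; (3,1)→{1,4}; (4,3)→{1,3,5}; (5,6)→{5,6,7}. Safe: 2. Place at column 2.
Row 7: attacked by (1,8)→{2,8}; (2,4)→{4}; (3,1)→{1,5}; (4,3)→{3,6}; (5,6)→{4,6,8}; (6,2)→{1,2,3}. Safe: 7. Place at column 7.
Row 8: attacked by (1,8)→{1,8}; (2,4)→{4}; (3,1)→{1,6}; (4,3)→{3,7}; (5,6)→{3,6}; (6,2)→{2,4}; (7,7)→{6,7,8}. Safe: 5. Place at column 5.
Columns [8, 4, 1, 3, 6, 2, 7, 5], r−c [-7, -2, 2, 1, -1, 4, 0, 3], r+c [9, 6, 4, 7, 11, 8, 14, 13] are all distinct, so no two queens attack.

(1,8) (2,4) (3,1) (4,3) (5,6) (6,2) (7,7) (8,5)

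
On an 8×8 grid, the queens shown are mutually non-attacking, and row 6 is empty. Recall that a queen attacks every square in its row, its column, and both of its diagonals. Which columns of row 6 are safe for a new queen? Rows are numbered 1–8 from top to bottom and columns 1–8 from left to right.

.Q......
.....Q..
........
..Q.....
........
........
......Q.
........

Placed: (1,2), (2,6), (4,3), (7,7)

columns 4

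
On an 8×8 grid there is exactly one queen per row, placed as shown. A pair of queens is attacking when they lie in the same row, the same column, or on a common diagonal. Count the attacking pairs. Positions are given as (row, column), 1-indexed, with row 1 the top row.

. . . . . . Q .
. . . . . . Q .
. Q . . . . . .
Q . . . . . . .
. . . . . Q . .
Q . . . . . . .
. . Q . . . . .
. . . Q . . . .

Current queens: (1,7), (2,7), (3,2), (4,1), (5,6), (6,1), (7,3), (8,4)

4

Same column: (1,7)–(2,7) (column 7); (4,1)–(6,1) (column 1).
Same diagonal: (3,2)–(4,1) (|3−4| = |2−1| = 1); (7,3)–(8,4) (|7−8| = |3−4| = 1).
Total attacking pairs: 4.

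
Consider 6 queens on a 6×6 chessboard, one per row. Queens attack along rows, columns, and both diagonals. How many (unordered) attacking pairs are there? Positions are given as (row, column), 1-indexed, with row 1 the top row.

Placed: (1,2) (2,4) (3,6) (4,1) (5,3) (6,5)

0

All columns are distinct and no two queens satisfy |Δrow| = |Δcol|, so no pair attacks.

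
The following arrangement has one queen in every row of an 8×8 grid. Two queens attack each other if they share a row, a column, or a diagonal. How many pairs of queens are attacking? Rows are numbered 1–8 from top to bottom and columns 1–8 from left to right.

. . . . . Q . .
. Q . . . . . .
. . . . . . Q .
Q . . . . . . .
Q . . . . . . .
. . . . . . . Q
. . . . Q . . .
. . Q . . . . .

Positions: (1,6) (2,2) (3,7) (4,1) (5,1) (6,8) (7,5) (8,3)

Same column: (4,1)–(5,1) (column 1).
Total attacking pairs: 1.

1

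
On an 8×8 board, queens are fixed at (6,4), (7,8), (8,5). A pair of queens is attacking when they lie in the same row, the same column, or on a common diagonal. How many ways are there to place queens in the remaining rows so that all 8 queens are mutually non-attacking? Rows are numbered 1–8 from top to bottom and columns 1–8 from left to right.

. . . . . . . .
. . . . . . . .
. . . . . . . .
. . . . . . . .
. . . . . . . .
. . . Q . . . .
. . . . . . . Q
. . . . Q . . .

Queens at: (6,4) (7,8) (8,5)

2

Branch on row 1: col 1 → 0; col 3 → 1; col 6 → 0; col 7 → 1.
Sum: 0 + 1 + 0 + 1 = 2.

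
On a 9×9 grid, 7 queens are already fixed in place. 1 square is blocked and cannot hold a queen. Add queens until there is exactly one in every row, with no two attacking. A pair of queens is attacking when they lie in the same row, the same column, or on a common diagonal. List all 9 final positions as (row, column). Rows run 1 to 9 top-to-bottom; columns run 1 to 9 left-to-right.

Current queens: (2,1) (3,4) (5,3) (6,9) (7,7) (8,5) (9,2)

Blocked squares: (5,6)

Row 1: attacked by (2,1)→{1,2}; (3,4)→{2,4,6}; (5,3)→{3,7}; (6,9)→{4,9}; (7,7)→{1,7}; (8,5)→{5}; (9,2)→{2}. Safe: 8. Place at column 8.
Row 4: attacked by (1,8)→{5,8}; (2,1)→{1,3}; (3,4)→{3,4,5}; (5,3)→{2,3,4}; (6,9)→{7,9}; (7,7)→{4,7}; (8,5)→{1,5,9}; (9,2)→{2,7}. Safe: 6. Place at column 6.
Columns [8, 1, 4, 6, 3, 9, 7, 5, 2], r−c [-7, 1, -1, -2, 2, -3, 0, 3, 7], r+c [9, 3, 7, 10, 8, 15, 14, 13, 11] are all distinct, so no two queens attack.

(1,8) (2,1) (3,4) (4,6) (5,3) (6,9) (7,7) (8,5) (9,2)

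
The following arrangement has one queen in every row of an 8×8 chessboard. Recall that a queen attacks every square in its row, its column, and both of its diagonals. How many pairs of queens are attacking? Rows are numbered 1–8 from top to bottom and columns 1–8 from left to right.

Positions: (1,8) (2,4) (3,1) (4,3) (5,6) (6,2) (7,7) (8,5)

0

All columns are distinct and no two queens satisfy |Δrow| = |Δcol|, so no pair attacks.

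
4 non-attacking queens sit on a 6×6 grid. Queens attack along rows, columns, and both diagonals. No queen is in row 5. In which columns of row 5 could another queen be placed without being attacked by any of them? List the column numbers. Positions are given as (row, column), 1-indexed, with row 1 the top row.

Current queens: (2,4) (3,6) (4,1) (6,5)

columns 3

(2,4) attacks row 5 at column 4 and diagonals 1.
(3,6) attacks row 5 at column 6 and diagonals 4.
(4,1) attacks row 5 at column 1 and diagonals 2.
(6,5) attacks row 5 at column 5 and diagonals 4, 6.
Attacked columns: {1, 2, 4, 5, 6}. Safe: {3}.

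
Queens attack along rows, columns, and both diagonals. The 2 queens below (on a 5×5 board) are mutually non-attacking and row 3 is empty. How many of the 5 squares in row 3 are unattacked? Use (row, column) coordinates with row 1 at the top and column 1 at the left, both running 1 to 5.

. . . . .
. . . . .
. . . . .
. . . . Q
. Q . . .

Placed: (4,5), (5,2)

2

(4,5) attacks row 3 at column 5 and diagonals 4.
(5,2) attacks row 3 at column 2 and diagonals 4.
Attacked columns: {2, 4, 5}. Safe: {1, 3}.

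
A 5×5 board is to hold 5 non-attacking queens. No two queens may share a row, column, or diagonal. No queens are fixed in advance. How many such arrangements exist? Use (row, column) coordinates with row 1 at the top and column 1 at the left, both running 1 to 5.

Branch on row 1: col 1 → 2; col 2 → 2; col 3 → 2; col 4 → 2; col 5 → 2.
Sum: 2 + 2 + 2 + 2 + 2 = 10.
(This is the classic 5-queens count.)

10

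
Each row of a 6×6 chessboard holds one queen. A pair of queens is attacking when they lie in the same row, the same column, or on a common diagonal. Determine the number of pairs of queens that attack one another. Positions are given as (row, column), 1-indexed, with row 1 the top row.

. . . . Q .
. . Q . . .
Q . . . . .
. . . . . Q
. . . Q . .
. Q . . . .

All columns are distinct and no two queens satisfy |Δrow| = |Δcol|, so no pair attacks.

0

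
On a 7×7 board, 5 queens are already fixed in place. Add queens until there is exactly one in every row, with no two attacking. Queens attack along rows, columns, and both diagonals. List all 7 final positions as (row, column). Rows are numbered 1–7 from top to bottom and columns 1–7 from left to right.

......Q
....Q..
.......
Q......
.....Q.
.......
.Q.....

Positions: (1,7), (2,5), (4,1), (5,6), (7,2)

(1,7) (2,5) (3,3) (4,1) (5,6) (6,4) (7,2)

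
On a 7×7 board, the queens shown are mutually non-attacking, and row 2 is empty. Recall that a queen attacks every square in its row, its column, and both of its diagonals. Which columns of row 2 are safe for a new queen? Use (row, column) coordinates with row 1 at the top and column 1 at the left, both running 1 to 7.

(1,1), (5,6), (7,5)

columns 4, 7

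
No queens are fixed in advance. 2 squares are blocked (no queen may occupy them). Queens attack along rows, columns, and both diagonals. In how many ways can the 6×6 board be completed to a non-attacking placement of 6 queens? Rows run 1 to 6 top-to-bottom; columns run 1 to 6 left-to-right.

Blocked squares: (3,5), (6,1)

3

Branch on row 1: col 1 → 0; col 2 → 1; col 3 → 1; col 4 → 0; col 5 → 1; col 6 → 0.
Sum: 0 + 1 + 1 + 0 + 1 + 0 = 3.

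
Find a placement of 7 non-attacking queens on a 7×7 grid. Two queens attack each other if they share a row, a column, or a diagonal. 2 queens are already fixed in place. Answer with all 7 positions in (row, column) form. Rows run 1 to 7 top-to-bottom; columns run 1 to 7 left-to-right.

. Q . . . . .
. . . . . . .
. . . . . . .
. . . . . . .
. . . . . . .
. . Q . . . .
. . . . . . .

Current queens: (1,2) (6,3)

(1,2) (2,4) (3,1) (4,7) (5,5) (6,3) (7,6)

Row 2: attacked by (1,2)→{1,2,3}; (6,3)→{3,7}. Safe: 4, 5, 6. Place at column 4.
Row 3: attacked by (1,2)→{2,4}; (2,4)→{3,4,5}; (6,3)→{3,6}. Safe: 1, 7. Place at column 1.
Row 4: attacked by (1,2)→{2,5}; (2,4)→{2,4,6}; (3,1)→{1,2}; (6,3)→{1,3,5}. Safe: 7. Place at column 7.
Row 5: attacked by (1,2)→{2,6}; (2,4)→{1,4,7}; (3,1)→{1,3}; (4,7)→{6,7}; (6,3)→{2,3,4}. Safe: 5. Place at column 5.
Row 7: attacked by (1,2)→{2}; (2,4)→{4}; (3,1)→{1,5}; (4,7)→{4,7}; (5,5)→{3,5,7}; (6,3)→{2,3,4}. Safe: 6. Place at column 6.
Columns [2, 4, 1, 7, 5, 3, 6], r−c [-1, -2, 2, -3, 0, 3, 1], r+c [3, 6, 4, 11, 10, 9, 13] are all distinct, so no two queens attack.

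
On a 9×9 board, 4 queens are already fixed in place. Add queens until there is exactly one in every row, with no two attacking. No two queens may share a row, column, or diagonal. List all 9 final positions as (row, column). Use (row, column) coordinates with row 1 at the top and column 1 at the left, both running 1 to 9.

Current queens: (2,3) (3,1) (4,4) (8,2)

Row 1: attacked by (2,3)→{2,3,4}; (3,1)→{1,3}; (4,4)→{1,4,7}; (8,2)→{2,9}. Safe: 5, 6, 8. Place at column 8.
Row 5: attacked by (1,8)→{4,8}; (2,3)→{3,6}; (3,1)→{1,3}; (4,4)→{3,4,5}; (8,2)→{2,5}. Safe: 7, 9. Place at column 7.
Row 6: attacked by (1,8)→{3,8}; (2,3)→{3,7}; (3,1)→{1,4}; (4,4)→{2,4,6}; (5,7)→{6,7,8}; (8,2)→{2,4}. Safe: 5, 9. Place at column 9.
Row 7: attacked by (1,8)→{2,8}; (2,3)→{3,8}; (3,1)→{1,5}; (4,4)→{1,4,7}; (5,7)→{5,7,9}; (6,9)→{8,9}; (8,2)→{1,2,3}. Safe: 6. Place at column 6.
Row 9: attacked by (1,8)→{8}; (2,3)→{3}; (3,1)→{1,7}; (4,4)→{4,9}; (5,7)→{3,7}; (6,9)→{6,9}; (7,6)→{4,6,8}; (8,2)→{1,2,3}. Safe: 5. Place at column 5.
Columns [8, 3, 1, 4, 7, 9, 6, 2, 5], r−c [-7, -1, 2, 0, -2, -3, 1, 6, 4], r+c [9, 5, 4, 8, 12, 15, 13, 10, 14] are all distinct, so no two queens attack.

(1,8) (2,3) (3,1) (4,4) (5,7) (6,9) (7,6) (8,2) (9,5)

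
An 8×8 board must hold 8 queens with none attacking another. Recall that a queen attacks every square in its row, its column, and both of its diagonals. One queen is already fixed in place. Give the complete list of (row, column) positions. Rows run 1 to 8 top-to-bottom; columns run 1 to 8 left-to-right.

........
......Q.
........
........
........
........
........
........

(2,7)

Row 1: attacked by (2,7)→{6,7,8}. Safe: 1, 2, 3, 4, 5. Place at column 5.
Row 3: attacked by (1,5)→{3,5,7}; (2,7)→{6,7,8}. Safe: 1, 2, 4. Place at column 2.
Row 4: attacked by (1,5)→{2,5,8}; (2,7)→{5,7}; (3,2)→{1,2,3}. Safe: 4, 6. Place at column 6.
Row 5: attacked by (1,5)→{1,5}; (2,7)→{4,7}; (3,2)→{2,4}; (4,6)→{5,6,7}. Safe: 3, 8. Place at column 3.
Row 6: attacked by (1,5)→{5}; (2,7)→{3,7}; (3,2)→{2,5}; (4,6)→{4,6,8}; (5,3)→{2,3,4}. Safe: 1. Place at column 1.
Row 7: attacked by (1,5)→{5}; (2,7)→{2,7}; (3,2)→{2,6}; (4,6)→{3,6}; (5,3)→{1,3,5}; (6,1)→{1,2}. Safe: 4, 8. Place at column 4.
Row 8: attacked by (1,5)→{5}; (2,7)→{1,7}; (3,2)→{2,7}; (4,6)→{2,6}; (5,3)→{3,6}; (6,1)→{1,3}; (7,4)→{3,4,5}. Safe: 8. Place at column 8.
Columns [5, 7, 2, 6, 3, 1, 4, 8], r−c [-4, -5, 1, -2, 2, 5, 3, 0], r+c [6, 9, 5, 10, 8, 7, 11, 16] are all distinct, so no two queens attack.

(1,5) (2,7) (3,2) (4,6) (5,3) (6,1) (7,4) (8,8)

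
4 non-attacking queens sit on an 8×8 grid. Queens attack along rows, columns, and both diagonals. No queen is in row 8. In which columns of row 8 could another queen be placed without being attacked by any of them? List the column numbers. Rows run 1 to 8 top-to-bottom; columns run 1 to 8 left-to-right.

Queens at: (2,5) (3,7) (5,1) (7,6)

(2,5) attacks row 8 at column 5.
(3,7) attacks row 8 at column 7 and diagonals 2.
(5,1) attacks row 8 at column 1 and diagonals 4.
(7,6) attacks row 8 at column 6 and diagonals 5, 7.
Attacked columns: {1, 2, 4, 5, 6, 7}. Safe: {3, 8}.

columns 3, 8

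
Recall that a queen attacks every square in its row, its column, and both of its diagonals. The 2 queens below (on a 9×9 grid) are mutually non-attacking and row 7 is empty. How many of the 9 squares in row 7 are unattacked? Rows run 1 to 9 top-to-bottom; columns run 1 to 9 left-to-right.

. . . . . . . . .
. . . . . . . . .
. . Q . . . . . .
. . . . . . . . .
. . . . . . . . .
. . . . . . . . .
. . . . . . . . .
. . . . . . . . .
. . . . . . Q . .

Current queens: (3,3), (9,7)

5

(3,3) attacks row 7 at column 3 and diagonals 7.
(9,7) attacks row 7 at column 7 and diagonals 5, 9.
Attacked columns: {3, 5, 7, 9}. Safe: {1, 2, 4, 6, 8}.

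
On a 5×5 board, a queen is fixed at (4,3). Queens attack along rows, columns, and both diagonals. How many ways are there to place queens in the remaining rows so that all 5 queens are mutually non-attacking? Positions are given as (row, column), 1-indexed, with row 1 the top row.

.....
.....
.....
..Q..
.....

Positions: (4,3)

2

Branch on row 1: col 1 → 0; col 2 → 1; col 4 → 1; col 5 → 0.
Sum: 0 + 1 + 1 + 0 = 2.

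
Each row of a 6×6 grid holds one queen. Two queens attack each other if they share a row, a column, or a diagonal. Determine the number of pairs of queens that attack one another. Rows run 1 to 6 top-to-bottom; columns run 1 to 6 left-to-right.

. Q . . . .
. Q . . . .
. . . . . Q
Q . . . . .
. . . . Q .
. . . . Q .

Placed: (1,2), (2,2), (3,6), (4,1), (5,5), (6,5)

3

Same column: (1,2)–(2,2) (column 2); (5,5)–(6,5) (column 5).
Same diagonal: (2,2)–(5,5) (|2−5| = |2−5| = 3).
Total attacking pairs: 3.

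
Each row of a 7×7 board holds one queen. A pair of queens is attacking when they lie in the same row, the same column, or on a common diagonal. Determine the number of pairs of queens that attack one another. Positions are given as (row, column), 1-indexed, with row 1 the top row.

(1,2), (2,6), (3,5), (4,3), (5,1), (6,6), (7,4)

2

Same column: (2,6)–(6,6) (column 6).
Same diagonal: (2,6)–(3,5) (|2−3| = |6−5| = 1).
Total attacking pairs: 2.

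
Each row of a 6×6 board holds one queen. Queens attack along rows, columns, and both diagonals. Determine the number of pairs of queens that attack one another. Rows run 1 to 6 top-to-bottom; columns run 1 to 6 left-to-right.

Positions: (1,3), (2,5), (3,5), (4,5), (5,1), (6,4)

Same column: (2,5)–(3,5) (column 5); (2,5)–(4,5) (column 5); (3,5)–(4,5) (column 5).
Same diagonal: (1,3)–(3,5) (|1−3| = |3−5| = 2).
Total attacking pairs: 4.

4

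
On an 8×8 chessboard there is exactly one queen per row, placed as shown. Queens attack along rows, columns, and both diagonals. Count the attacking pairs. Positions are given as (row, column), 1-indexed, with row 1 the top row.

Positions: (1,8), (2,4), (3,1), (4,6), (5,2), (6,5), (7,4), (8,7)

5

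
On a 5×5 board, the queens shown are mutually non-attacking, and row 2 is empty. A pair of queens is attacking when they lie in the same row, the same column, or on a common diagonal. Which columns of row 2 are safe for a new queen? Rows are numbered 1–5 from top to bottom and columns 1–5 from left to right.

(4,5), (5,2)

columns 1, 4

(4,5) attacks row 2 at column 5 and diagonals 3.
(5,2) attacks row 2 at column 2 and diagonals 5.
Attacked columns: {2, 3, 5}. Safe: {1, 4}.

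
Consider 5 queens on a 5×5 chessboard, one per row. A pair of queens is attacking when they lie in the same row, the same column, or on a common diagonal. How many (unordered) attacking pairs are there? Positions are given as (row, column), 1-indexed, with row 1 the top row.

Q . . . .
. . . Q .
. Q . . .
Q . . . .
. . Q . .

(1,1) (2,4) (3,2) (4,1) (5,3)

2

Same column: (1,1)–(4,1) (column 1).
Same diagonal: (3,2)–(4,1) (|3−4| = |2−1| = 1).
Total attacking pairs: 2.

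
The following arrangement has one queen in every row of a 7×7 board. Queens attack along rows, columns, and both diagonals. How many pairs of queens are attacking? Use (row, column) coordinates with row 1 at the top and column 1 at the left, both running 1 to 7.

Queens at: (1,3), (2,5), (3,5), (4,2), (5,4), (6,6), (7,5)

6

Same column: (2,5)–(3,5) (column 5); (2,5)–(7,5) (column 5); (3,5)–(7,5) (column 5).
Same diagonal: (1,3)–(3,5) (|1−3| = |3−5| = 2); (4,2)–(7,5) (|4−7| = |2−5| = 3); (6,6)–(7,5) (|6−7| = |6−5| = 1).
Total attacking pairs: 6.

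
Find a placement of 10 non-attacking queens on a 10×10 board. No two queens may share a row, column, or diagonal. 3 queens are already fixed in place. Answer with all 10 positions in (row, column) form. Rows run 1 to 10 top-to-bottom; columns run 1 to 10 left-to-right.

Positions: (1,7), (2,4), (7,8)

(1,7) (2,4) (3,2) (4,9) (5,5) (6,10) (7,8) (8,6) (9,3) (10,1)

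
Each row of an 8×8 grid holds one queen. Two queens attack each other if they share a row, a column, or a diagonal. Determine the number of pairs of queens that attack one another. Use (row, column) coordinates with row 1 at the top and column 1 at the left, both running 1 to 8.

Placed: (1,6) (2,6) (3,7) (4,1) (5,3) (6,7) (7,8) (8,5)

Same column: (1,6)–(2,6) (column 6); (3,7)–(6,7) (column 7).
Same diagonal: (2,6)–(3,7) (|2−3| = |6−7| = 1); (2,6)–(5,3) (|2−5| = |6−3| = 3); (4,1)–(8,5) (|4−8| = |1−5| = 4); (6,7)–(7,8) (|6−7| = |7−8| = 1); (6,7)–(8,5) (|6−8| = |7−5| = 2).
Total attacking pairs: 7.

7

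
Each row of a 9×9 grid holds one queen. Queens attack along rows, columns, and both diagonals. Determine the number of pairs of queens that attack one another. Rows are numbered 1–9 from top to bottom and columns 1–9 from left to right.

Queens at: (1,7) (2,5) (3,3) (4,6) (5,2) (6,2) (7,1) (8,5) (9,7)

8

Same column: (1,7)–(9,7) (column 7); (2,5)–(8,5) (column 5); (5,2)–(6,2) (column 2).
Same diagonal: (1,7)–(6,2) (|1−6| = |7−2| = 5); (1,7)–(7,1) (|1−7| = |7−1| = 6); (2,5)–(5,2) (|2−5| = |5−2| = 3); (5,2)–(8,5) (|5−8| = |2−5| = 3); (6,2)–(7,1) (|6−7| = |2−1| = 1).
Total attacking pairs: 8.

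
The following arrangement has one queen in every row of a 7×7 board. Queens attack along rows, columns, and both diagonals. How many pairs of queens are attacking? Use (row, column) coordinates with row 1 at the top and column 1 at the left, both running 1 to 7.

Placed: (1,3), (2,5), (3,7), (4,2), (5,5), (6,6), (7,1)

3

Same column: (2,5)–(5,5) (column 5).
Same diagonal: (3,7)–(5,5) (|3−5| = |7−5| = 2); (5,5)–(6,6) (|5−6| = |5−6| = 1).
Total attacking pairs: 3.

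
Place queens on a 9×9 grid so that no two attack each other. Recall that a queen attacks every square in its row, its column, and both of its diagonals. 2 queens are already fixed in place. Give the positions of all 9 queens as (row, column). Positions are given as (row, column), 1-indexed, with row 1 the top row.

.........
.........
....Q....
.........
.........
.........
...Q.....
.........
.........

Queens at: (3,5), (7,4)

Row 1: attacked by (3,5)→{3,5,7}; (7,4)→{4}. Safe: 1, 2, 6, 8, 9. Place at column 6.
Row 2: attacked by (1,6)→{5,6,7}; (3,5)→{4,5,6}; (7,4)→{4,9}. Safe: 1, 2, 3, 8. Place at column 1.
Row 4: attacked by (1,6)→{3,6,9}; (2,1)→{1,3}; (3,5)→{4,5,6}; (7,4)→{1,4,7}. Safe: 2, 8. Place at column 2.
Row 5: attacked by (1,6)→{2,6}; (2,1)→{1,4}; (3,5)→{3,5,7}; (4,2)→{1,2,3}; (7,4)→{2,4,6}. Safe: 8, 9. Place at column 9.
Row 6: attacked by (1,6)→{1,6}; (2,1)→{1,5}; (3,5)→{2,5,8}; (4,2)→{2,4}; (5,9)→{8,9}; (7,4)→{3,4,5}. Safe: 7. Place at column 7.
Row 8: attacked by (1,6)→{6}; (2,1)→{1,7}; (3,5)→{5}; (4,2)→{2,6}; (5,9)→{6,9}; (6,7)→{5,7,9}; (7,4)→{3,4,5}. Safe: 8. Place at column 8.
Row 9: attacked by (1,6)→{6}; (2,1)→{1,8}; (3,5)→{5}; (4,2)→{2,7}; (5,9)→{5,9}; (6,7)→{4,7}; (7,4)→{2,4,6}; (8,8)→{7,8,9}. Safe: 3. Place at column 3.
Columns [6, 1, 5, 2, 9, 7, 4, 8, 3], r−c [-5, 1, -2, 2, -4, -1, 3, 0, 6], r+c [7, 3, 8, 6, 14, 13, 11, 16, 12] are all distinct, so no two queens attack.

(1,6) (2,1) (3,5) (4,2) (5,9) (6,7) (7,4) (8,8) (9,3)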